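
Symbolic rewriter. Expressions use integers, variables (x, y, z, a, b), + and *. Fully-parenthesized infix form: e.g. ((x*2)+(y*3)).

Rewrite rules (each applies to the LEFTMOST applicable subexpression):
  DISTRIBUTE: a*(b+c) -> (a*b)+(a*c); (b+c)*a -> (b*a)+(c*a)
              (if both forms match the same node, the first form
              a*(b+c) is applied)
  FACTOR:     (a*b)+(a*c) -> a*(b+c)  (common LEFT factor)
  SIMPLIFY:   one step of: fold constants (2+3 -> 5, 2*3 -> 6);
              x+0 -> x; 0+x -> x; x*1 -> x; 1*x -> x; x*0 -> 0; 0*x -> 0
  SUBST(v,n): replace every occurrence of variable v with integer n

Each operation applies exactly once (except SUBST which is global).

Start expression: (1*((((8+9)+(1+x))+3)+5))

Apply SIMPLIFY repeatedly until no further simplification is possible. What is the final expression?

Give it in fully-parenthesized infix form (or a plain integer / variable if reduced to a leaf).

Start: (1*((((8+9)+(1+x))+3)+5))
Step 1: at root: (1*((((8+9)+(1+x))+3)+5)) -> ((((8+9)+(1+x))+3)+5); overall: (1*((((8+9)+(1+x))+3)+5)) -> ((((8+9)+(1+x))+3)+5)
Step 2: at LLL: (8+9) -> 17; overall: ((((8+9)+(1+x))+3)+5) -> (((17+(1+x))+3)+5)
Fixed point: (((17+(1+x))+3)+5)

Answer: (((17+(1+x))+3)+5)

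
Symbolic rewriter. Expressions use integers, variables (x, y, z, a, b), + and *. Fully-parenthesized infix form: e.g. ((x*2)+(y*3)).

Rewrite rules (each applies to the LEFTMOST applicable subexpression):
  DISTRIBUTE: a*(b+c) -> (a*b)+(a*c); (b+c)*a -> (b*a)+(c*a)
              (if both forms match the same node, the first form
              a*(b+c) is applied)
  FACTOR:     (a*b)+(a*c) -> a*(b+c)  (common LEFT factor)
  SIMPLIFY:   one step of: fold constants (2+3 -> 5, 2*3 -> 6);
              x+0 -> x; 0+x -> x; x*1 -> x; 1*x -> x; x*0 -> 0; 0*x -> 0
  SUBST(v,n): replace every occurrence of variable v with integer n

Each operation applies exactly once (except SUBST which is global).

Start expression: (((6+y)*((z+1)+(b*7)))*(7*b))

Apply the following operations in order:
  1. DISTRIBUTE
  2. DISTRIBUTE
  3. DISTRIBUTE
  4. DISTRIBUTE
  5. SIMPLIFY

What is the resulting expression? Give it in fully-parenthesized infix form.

Answer: (((((6+y)*z)*(7*b))+((6+y)*(7*b)))+(((6+y)*(b*7))*(7*b)))

Derivation:
Start: (((6+y)*((z+1)+(b*7)))*(7*b))
Apply DISTRIBUTE at L (target: ((6+y)*((z+1)+(b*7)))): (((6+y)*((z+1)+(b*7)))*(7*b)) -> ((((6+y)*(z+1))+((6+y)*(b*7)))*(7*b))
Apply DISTRIBUTE at root (target: ((((6+y)*(z+1))+((6+y)*(b*7)))*(7*b))): ((((6+y)*(z+1))+((6+y)*(b*7)))*(7*b)) -> ((((6+y)*(z+1))*(7*b))+(((6+y)*(b*7))*(7*b)))
Apply DISTRIBUTE at LL (target: ((6+y)*(z+1))): ((((6+y)*(z+1))*(7*b))+(((6+y)*(b*7))*(7*b))) -> (((((6+y)*z)+((6+y)*1))*(7*b))+(((6+y)*(b*7))*(7*b)))
Apply DISTRIBUTE at L (target: ((((6+y)*z)+((6+y)*1))*(7*b))): (((((6+y)*z)+((6+y)*1))*(7*b))+(((6+y)*(b*7))*(7*b))) -> (((((6+y)*z)*(7*b))+(((6+y)*1)*(7*b)))+(((6+y)*(b*7))*(7*b)))
Apply SIMPLIFY at LRL (target: ((6+y)*1)): (((((6+y)*z)*(7*b))+(((6+y)*1)*(7*b)))+(((6+y)*(b*7))*(7*b))) -> (((((6+y)*z)*(7*b))+((6+y)*(7*b)))+(((6+y)*(b*7))*(7*b)))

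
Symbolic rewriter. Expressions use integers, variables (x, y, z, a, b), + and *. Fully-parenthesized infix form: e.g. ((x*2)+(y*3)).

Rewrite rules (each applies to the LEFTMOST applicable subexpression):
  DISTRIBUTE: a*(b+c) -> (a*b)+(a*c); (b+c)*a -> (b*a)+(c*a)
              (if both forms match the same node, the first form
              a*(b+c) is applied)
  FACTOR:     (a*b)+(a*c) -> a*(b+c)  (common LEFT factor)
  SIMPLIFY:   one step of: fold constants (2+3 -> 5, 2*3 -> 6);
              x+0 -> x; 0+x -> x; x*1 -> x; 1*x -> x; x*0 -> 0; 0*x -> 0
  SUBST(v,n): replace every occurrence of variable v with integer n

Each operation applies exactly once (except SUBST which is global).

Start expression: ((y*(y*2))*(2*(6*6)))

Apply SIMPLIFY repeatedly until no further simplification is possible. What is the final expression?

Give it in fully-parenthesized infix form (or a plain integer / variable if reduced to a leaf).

Answer: ((y*(y*2))*72)

Derivation:
Start: ((y*(y*2))*(2*(6*6)))
Step 1: at RR: (6*6) -> 36; overall: ((y*(y*2))*(2*(6*6))) -> ((y*(y*2))*(2*36))
Step 2: at R: (2*36) -> 72; overall: ((y*(y*2))*(2*36)) -> ((y*(y*2))*72)
Fixed point: ((y*(y*2))*72)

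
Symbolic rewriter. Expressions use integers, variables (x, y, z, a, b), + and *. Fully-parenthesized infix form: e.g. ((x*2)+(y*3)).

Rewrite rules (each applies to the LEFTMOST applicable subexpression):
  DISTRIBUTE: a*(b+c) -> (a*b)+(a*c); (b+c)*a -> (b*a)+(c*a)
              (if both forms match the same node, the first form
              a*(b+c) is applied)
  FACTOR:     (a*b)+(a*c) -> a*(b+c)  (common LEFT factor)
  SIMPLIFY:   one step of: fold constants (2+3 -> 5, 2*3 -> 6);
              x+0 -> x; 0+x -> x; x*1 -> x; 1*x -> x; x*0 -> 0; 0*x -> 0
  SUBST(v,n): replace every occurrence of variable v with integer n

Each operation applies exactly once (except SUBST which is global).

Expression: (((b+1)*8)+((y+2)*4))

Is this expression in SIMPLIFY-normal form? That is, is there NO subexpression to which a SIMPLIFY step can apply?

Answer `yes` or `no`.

Answer: yes

Derivation:
Expression: (((b+1)*8)+((y+2)*4))
Scanning for simplifiable subexpressions (pre-order)...
  at root: (((b+1)*8)+((y+2)*4)) (not simplifiable)
  at L: ((b+1)*8) (not simplifiable)
  at LL: (b+1) (not simplifiable)
  at R: ((y+2)*4) (not simplifiable)
  at RL: (y+2) (not simplifiable)
Result: no simplifiable subexpression found -> normal form.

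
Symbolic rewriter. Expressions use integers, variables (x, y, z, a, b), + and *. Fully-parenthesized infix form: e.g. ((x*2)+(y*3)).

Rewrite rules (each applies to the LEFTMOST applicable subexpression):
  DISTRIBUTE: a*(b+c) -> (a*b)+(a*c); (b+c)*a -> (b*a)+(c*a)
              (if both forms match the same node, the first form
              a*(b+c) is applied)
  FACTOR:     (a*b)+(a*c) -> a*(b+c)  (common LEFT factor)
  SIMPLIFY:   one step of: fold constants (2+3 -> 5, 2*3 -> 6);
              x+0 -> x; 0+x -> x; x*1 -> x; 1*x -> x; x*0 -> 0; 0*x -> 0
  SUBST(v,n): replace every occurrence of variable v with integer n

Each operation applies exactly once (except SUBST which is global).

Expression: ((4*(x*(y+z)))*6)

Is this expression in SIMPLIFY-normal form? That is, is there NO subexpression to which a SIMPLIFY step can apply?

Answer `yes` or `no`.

Expression: ((4*(x*(y+z)))*6)
Scanning for simplifiable subexpressions (pre-order)...
  at root: ((4*(x*(y+z)))*6) (not simplifiable)
  at L: (4*(x*(y+z))) (not simplifiable)
  at LR: (x*(y+z)) (not simplifiable)
  at LRR: (y+z) (not simplifiable)
Result: no simplifiable subexpression found -> normal form.

Answer: yes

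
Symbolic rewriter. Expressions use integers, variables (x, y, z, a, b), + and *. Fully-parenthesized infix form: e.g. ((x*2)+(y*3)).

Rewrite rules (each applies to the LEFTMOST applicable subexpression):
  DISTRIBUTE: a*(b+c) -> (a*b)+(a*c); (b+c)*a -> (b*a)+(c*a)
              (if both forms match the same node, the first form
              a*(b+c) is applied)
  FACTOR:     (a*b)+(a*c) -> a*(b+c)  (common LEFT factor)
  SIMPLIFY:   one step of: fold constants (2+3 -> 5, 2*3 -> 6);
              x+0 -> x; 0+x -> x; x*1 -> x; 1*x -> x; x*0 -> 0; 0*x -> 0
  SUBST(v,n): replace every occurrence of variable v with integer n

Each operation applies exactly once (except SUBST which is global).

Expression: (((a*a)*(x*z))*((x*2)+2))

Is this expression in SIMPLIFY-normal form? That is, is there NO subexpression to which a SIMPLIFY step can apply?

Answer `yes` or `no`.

Expression: (((a*a)*(x*z))*((x*2)+2))
Scanning for simplifiable subexpressions (pre-order)...
  at root: (((a*a)*(x*z))*((x*2)+2)) (not simplifiable)
  at L: ((a*a)*(x*z)) (not simplifiable)
  at LL: (a*a) (not simplifiable)
  at LR: (x*z) (not simplifiable)
  at R: ((x*2)+2) (not simplifiable)
  at RL: (x*2) (not simplifiable)
Result: no simplifiable subexpression found -> normal form.

Answer: yes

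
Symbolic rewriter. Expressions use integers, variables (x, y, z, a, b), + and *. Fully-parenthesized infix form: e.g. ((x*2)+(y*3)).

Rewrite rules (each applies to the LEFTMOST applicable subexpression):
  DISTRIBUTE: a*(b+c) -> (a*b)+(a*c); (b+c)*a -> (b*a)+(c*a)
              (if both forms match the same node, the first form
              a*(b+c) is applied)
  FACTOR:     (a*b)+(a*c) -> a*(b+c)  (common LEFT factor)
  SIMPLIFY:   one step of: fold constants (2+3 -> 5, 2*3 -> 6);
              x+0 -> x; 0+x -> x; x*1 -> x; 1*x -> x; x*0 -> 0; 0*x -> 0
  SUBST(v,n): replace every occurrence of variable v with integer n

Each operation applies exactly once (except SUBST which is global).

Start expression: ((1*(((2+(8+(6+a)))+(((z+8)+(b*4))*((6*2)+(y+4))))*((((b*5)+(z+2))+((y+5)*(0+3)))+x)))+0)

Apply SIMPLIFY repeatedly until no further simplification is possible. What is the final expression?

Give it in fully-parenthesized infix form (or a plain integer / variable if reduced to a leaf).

Start: ((1*(((2+(8+(6+a)))+(((z+8)+(b*4))*((6*2)+(y+4))))*((((b*5)+(z+2))+((y+5)*(0+3)))+x)))+0)
Step 1: at root: ((1*(((2+(8+(6+a)))+(((z+8)+(b*4))*((6*2)+(y+4))))*((((b*5)+(z+2))+((y+5)*(0+3)))+x)))+0) -> (1*(((2+(8+(6+a)))+(((z+8)+(b*4))*((6*2)+(y+4))))*((((b*5)+(z+2))+((y+5)*(0+3)))+x))); overall: ((1*(((2+(8+(6+a)))+(((z+8)+(b*4))*((6*2)+(y+4))))*((((b*5)+(z+2))+((y+5)*(0+3)))+x)))+0) -> (1*(((2+(8+(6+a)))+(((z+8)+(b*4))*((6*2)+(y+4))))*((((b*5)+(z+2))+((y+5)*(0+3)))+x)))
Step 2: at root: (1*(((2+(8+(6+a)))+(((z+8)+(b*4))*((6*2)+(y+4))))*((((b*5)+(z+2))+((y+5)*(0+3)))+x))) -> (((2+(8+(6+a)))+(((z+8)+(b*4))*((6*2)+(y+4))))*((((b*5)+(z+2))+((y+5)*(0+3)))+x)); overall: (1*(((2+(8+(6+a)))+(((z+8)+(b*4))*((6*2)+(y+4))))*((((b*5)+(z+2))+((y+5)*(0+3)))+x))) -> (((2+(8+(6+a)))+(((z+8)+(b*4))*((6*2)+(y+4))))*((((b*5)+(z+2))+((y+5)*(0+3)))+x))
Step 3: at LRRL: (6*2) -> 12; overall: (((2+(8+(6+a)))+(((z+8)+(b*4))*((6*2)+(y+4))))*((((b*5)+(z+2))+((y+5)*(0+3)))+x)) -> (((2+(8+(6+a)))+(((z+8)+(b*4))*(12+(y+4))))*((((b*5)+(z+2))+((y+5)*(0+3)))+x))
Step 4: at RLRR: (0+3) -> 3; overall: (((2+(8+(6+a)))+(((z+8)+(b*4))*(12+(y+4))))*((((b*5)+(z+2))+((y+5)*(0+3)))+x)) -> (((2+(8+(6+a)))+(((z+8)+(b*4))*(12+(y+4))))*((((b*5)+(z+2))+((y+5)*3))+x))
Fixed point: (((2+(8+(6+a)))+(((z+8)+(b*4))*(12+(y+4))))*((((b*5)+(z+2))+((y+5)*3))+x))

Answer: (((2+(8+(6+a)))+(((z+8)+(b*4))*(12+(y+4))))*((((b*5)+(z+2))+((y+5)*3))+x))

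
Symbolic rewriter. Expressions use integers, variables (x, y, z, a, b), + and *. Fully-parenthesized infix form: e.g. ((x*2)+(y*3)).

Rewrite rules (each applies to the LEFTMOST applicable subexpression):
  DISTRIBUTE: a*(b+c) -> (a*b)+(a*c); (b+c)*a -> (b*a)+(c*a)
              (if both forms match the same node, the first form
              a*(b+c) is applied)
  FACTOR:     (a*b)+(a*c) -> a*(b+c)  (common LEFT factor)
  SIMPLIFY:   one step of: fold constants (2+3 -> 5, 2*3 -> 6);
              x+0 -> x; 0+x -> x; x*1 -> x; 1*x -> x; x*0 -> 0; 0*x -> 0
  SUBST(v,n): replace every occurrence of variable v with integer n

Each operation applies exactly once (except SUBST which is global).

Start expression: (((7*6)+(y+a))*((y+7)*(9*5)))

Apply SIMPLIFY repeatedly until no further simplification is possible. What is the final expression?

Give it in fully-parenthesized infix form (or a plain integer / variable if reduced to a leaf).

Answer: ((42+(y+a))*((y+7)*45))

Derivation:
Start: (((7*6)+(y+a))*((y+7)*(9*5)))
Step 1: at LL: (7*6) -> 42; overall: (((7*6)+(y+a))*((y+7)*(9*5))) -> ((42+(y+a))*((y+7)*(9*5)))
Step 2: at RR: (9*5) -> 45; overall: ((42+(y+a))*((y+7)*(9*5))) -> ((42+(y+a))*((y+7)*45))
Fixed point: ((42+(y+a))*((y+7)*45))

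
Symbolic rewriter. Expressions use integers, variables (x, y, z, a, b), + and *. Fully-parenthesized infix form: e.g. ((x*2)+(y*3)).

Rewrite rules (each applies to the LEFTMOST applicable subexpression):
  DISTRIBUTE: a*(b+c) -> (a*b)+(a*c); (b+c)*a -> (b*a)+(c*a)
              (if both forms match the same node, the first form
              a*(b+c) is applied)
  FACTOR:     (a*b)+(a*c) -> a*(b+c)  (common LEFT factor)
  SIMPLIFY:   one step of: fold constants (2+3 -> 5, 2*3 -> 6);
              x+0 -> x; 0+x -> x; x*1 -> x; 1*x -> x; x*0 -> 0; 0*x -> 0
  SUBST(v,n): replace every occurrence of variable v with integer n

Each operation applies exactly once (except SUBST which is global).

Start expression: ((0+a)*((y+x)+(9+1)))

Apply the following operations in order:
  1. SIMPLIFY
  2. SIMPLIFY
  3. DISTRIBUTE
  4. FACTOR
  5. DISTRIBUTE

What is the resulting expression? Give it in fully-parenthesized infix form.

Start: ((0+a)*((y+x)+(9+1)))
Apply SIMPLIFY at L (target: (0+a)): ((0+a)*((y+x)+(9+1))) -> (a*((y+x)+(9+1)))
Apply SIMPLIFY at RR (target: (9+1)): (a*((y+x)+(9+1))) -> (a*((y+x)+10))
Apply DISTRIBUTE at root (target: (a*((y+x)+10))): (a*((y+x)+10)) -> ((a*(y+x))+(a*10))
Apply FACTOR at root (target: ((a*(y+x))+(a*10))): ((a*(y+x))+(a*10)) -> (a*((y+x)+10))
Apply DISTRIBUTE at root (target: (a*((y+x)+10))): (a*((y+x)+10)) -> ((a*(y+x))+(a*10))

Answer: ((a*(y+x))+(a*10))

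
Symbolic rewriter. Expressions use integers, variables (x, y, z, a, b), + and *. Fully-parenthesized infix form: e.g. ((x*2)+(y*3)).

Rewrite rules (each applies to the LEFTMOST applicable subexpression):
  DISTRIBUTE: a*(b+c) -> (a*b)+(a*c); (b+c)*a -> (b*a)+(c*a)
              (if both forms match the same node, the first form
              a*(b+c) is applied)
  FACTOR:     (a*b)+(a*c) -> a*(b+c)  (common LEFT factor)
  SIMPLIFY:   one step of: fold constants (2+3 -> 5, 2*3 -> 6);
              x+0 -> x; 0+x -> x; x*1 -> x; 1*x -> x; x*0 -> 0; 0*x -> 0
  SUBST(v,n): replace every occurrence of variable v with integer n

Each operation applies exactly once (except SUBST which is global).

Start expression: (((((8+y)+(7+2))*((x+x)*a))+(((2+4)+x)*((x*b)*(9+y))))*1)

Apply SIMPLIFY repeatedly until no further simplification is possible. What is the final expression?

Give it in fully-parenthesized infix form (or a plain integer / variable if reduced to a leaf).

Answer: ((((8+y)+9)*((x+x)*a))+((6+x)*((x*b)*(9+y))))

Derivation:
Start: (((((8+y)+(7+2))*((x+x)*a))+(((2+4)+x)*((x*b)*(9+y))))*1)
Step 1: at root: (((((8+y)+(7+2))*((x+x)*a))+(((2+4)+x)*((x*b)*(9+y))))*1) -> ((((8+y)+(7+2))*((x+x)*a))+(((2+4)+x)*((x*b)*(9+y)))); overall: (((((8+y)+(7+2))*((x+x)*a))+(((2+4)+x)*((x*b)*(9+y))))*1) -> ((((8+y)+(7+2))*((x+x)*a))+(((2+4)+x)*((x*b)*(9+y))))
Step 2: at LLR: (7+2) -> 9; overall: ((((8+y)+(7+2))*((x+x)*a))+(((2+4)+x)*((x*b)*(9+y)))) -> ((((8+y)+9)*((x+x)*a))+(((2+4)+x)*((x*b)*(9+y))))
Step 3: at RLL: (2+4) -> 6; overall: ((((8+y)+9)*((x+x)*a))+(((2+4)+x)*((x*b)*(9+y)))) -> ((((8+y)+9)*((x+x)*a))+((6+x)*((x*b)*(9+y))))
Fixed point: ((((8+y)+9)*((x+x)*a))+((6+x)*((x*b)*(9+y))))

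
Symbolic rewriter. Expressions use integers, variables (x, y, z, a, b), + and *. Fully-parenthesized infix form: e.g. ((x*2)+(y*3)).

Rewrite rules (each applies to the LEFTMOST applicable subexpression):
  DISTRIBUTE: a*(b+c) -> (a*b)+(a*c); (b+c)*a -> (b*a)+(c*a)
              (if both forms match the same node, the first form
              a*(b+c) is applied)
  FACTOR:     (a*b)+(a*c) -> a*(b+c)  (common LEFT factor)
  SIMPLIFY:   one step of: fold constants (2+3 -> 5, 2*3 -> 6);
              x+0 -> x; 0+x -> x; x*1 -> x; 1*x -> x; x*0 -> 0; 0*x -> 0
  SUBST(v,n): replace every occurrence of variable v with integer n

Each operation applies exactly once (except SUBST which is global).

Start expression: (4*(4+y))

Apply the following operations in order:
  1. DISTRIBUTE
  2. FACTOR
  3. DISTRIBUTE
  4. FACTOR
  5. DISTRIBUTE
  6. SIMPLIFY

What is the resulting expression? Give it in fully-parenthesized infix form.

Start: (4*(4+y))
Apply DISTRIBUTE at root (target: (4*(4+y))): (4*(4+y)) -> ((4*4)+(4*y))
Apply FACTOR at root (target: ((4*4)+(4*y))): ((4*4)+(4*y)) -> (4*(4+y))
Apply DISTRIBUTE at root (target: (4*(4+y))): (4*(4+y)) -> ((4*4)+(4*y))
Apply FACTOR at root (target: ((4*4)+(4*y))): ((4*4)+(4*y)) -> (4*(4+y))
Apply DISTRIBUTE at root (target: (4*(4+y))): (4*(4+y)) -> ((4*4)+(4*y))
Apply SIMPLIFY at L (target: (4*4)): ((4*4)+(4*y)) -> (16+(4*y))

Answer: (16+(4*y))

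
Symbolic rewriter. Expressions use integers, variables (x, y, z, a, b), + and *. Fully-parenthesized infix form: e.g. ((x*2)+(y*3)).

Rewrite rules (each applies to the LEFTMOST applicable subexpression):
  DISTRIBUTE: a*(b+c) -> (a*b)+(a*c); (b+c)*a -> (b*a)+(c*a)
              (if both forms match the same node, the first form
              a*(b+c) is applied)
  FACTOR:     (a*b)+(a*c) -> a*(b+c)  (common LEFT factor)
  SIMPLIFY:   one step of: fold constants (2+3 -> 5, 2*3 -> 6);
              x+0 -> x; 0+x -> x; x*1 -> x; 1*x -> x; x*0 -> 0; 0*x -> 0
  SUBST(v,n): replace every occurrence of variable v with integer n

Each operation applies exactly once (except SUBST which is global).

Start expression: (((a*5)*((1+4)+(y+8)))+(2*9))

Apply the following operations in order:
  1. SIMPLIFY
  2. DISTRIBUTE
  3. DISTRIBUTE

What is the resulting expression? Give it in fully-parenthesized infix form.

Answer: ((((a*5)*5)+(((a*5)*y)+((a*5)*8)))+(2*9))

Derivation:
Start: (((a*5)*((1+4)+(y+8)))+(2*9))
Apply SIMPLIFY at LRL (target: (1+4)): (((a*5)*((1+4)+(y+8)))+(2*9)) -> (((a*5)*(5+(y+8)))+(2*9))
Apply DISTRIBUTE at L (target: ((a*5)*(5+(y+8)))): (((a*5)*(5+(y+8)))+(2*9)) -> ((((a*5)*5)+((a*5)*(y+8)))+(2*9))
Apply DISTRIBUTE at LR (target: ((a*5)*(y+8))): ((((a*5)*5)+((a*5)*(y+8)))+(2*9)) -> ((((a*5)*5)+(((a*5)*y)+((a*5)*8)))+(2*9))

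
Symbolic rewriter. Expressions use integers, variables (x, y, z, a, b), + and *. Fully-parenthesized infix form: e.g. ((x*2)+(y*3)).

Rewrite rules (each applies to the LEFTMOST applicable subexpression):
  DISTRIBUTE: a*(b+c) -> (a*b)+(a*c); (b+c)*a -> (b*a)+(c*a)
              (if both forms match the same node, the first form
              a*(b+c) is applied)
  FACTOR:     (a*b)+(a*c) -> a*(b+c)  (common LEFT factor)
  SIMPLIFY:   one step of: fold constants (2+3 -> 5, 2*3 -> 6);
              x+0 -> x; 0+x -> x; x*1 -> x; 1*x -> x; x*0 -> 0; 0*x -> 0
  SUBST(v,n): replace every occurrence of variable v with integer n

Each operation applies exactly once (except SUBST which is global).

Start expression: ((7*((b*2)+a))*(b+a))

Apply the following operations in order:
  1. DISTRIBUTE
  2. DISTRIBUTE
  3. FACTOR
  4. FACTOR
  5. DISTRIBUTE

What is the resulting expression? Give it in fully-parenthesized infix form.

Start: ((7*((b*2)+a))*(b+a))
Apply DISTRIBUTE at root (target: ((7*((b*2)+a))*(b+a))): ((7*((b*2)+a))*(b+a)) -> (((7*((b*2)+a))*b)+((7*((b*2)+a))*a))
Apply DISTRIBUTE at LL (target: (7*((b*2)+a))): (((7*((b*2)+a))*b)+((7*((b*2)+a))*a)) -> ((((7*(b*2))+(7*a))*b)+((7*((b*2)+a))*a))
Apply FACTOR at LL (target: ((7*(b*2))+(7*a))): ((((7*(b*2))+(7*a))*b)+((7*((b*2)+a))*a)) -> (((7*((b*2)+a))*b)+((7*((b*2)+a))*a))
Apply FACTOR at root (target: (((7*((b*2)+a))*b)+((7*((b*2)+a))*a))): (((7*((b*2)+a))*b)+((7*((b*2)+a))*a)) -> ((7*((b*2)+a))*(b+a))
Apply DISTRIBUTE at root (target: ((7*((b*2)+a))*(b+a))): ((7*((b*2)+a))*(b+a)) -> (((7*((b*2)+a))*b)+((7*((b*2)+a))*a))

Answer: (((7*((b*2)+a))*b)+((7*((b*2)+a))*a))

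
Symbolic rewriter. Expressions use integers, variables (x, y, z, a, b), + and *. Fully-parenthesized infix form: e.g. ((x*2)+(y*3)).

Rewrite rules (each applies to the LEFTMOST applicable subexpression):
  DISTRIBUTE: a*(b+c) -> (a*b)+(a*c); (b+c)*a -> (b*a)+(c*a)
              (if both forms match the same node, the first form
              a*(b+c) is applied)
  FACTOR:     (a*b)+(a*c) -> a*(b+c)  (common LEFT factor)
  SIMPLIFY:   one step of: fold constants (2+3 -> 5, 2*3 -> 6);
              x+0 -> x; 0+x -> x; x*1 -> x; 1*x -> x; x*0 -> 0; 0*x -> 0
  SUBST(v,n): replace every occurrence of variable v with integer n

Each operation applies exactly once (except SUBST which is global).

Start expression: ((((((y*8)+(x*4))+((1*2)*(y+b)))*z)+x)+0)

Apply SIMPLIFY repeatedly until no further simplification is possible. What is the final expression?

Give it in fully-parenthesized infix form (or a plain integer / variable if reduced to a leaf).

Start: ((((((y*8)+(x*4))+((1*2)*(y+b)))*z)+x)+0)
Step 1: at root: ((((((y*8)+(x*4))+((1*2)*(y+b)))*z)+x)+0) -> (((((y*8)+(x*4))+((1*2)*(y+b)))*z)+x); overall: ((((((y*8)+(x*4))+((1*2)*(y+b)))*z)+x)+0) -> (((((y*8)+(x*4))+((1*2)*(y+b)))*z)+x)
Step 2: at LLRL: (1*2) -> 2; overall: (((((y*8)+(x*4))+((1*2)*(y+b)))*z)+x) -> (((((y*8)+(x*4))+(2*(y+b)))*z)+x)
Fixed point: (((((y*8)+(x*4))+(2*(y+b)))*z)+x)

Answer: (((((y*8)+(x*4))+(2*(y+b)))*z)+x)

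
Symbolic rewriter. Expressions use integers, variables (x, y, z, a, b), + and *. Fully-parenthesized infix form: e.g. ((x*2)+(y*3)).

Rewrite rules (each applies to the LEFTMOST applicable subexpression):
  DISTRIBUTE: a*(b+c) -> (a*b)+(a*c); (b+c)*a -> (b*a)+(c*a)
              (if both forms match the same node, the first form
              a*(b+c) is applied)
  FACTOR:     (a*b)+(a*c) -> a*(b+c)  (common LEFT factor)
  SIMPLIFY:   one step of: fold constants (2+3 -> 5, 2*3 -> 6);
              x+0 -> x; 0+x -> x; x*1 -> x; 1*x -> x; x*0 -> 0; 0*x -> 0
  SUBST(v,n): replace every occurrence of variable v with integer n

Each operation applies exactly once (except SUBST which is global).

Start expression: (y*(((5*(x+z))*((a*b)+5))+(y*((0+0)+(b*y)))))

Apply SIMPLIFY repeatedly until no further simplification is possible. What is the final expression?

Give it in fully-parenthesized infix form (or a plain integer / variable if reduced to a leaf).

Answer: (y*(((5*(x+z))*((a*b)+5))+(y*(b*y))))

Derivation:
Start: (y*(((5*(x+z))*((a*b)+5))+(y*((0+0)+(b*y)))))
Step 1: at RRRL: (0+0) -> 0; overall: (y*(((5*(x+z))*((a*b)+5))+(y*((0+0)+(b*y))))) -> (y*(((5*(x+z))*((a*b)+5))+(y*(0+(b*y)))))
Step 2: at RRR: (0+(b*y)) -> (b*y); overall: (y*(((5*(x+z))*((a*b)+5))+(y*(0+(b*y))))) -> (y*(((5*(x+z))*((a*b)+5))+(y*(b*y))))
Fixed point: (y*(((5*(x+z))*((a*b)+5))+(y*(b*y))))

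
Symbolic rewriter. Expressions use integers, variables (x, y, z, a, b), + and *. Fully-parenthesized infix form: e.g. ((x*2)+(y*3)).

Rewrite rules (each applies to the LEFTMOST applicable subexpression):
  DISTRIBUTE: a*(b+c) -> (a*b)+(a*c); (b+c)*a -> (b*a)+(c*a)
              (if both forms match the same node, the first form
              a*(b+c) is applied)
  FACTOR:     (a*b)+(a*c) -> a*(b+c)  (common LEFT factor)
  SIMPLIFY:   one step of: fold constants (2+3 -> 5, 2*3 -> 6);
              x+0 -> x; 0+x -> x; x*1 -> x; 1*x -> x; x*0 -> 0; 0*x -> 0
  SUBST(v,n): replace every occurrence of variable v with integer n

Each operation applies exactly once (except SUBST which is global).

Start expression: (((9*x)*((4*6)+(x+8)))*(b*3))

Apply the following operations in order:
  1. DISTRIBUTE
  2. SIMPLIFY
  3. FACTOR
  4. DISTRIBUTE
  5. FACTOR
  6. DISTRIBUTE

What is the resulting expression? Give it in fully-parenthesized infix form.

Answer: ((((9*x)*24)+((9*x)*(x+8)))*(b*3))

Derivation:
Start: (((9*x)*((4*6)+(x+8)))*(b*3))
Apply DISTRIBUTE at L (target: ((9*x)*((4*6)+(x+8)))): (((9*x)*((4*6)+(x+8)))*(b*3)) -> ((((9*x)*(4*6))+((9*x)*(x+8)))*(b*3))
Apply SIMPLIFY at LLR (target: (4*6)): ((((9*x)*(4*6))+((9*x)*(x+8)))*(b*3)) -> ((((9*x)*24)+((9*x)*(x+8)))*(b*3))
Apply FACTOR at L (target: (((9*x)*24)+((9*x)*(x+8)))): ((((9*x)*24)+((9*x)*(x+8)))*(b*3)) -> (((9*x)*(24+(x+8)))*(b*3))
Apply DISTRIBUTE at L (target: ((9*x)*(24+(x+8)))): (((9*x)*(24+(x+8)))*(b*3)) -> ((((9*x)*24)+((9*x)*(x+8)))*(b*3))
Apply FACTOR at L (target: (((9*x)*24)+((9*x)*(x+8)))): ((((9*x)*24)+((9*x)*(x+8)))*(b*3)) -> (((9*x)*(24+(x+8)))*(b*3))
Apply DISTRIBUTE at L (target: ((9*x)*(24+(x+8)))): (((9*x)*(24+(x+8)))*(b*3)) -> ((((9*x)*24)+((9*x)*(x+8)))*(b*3))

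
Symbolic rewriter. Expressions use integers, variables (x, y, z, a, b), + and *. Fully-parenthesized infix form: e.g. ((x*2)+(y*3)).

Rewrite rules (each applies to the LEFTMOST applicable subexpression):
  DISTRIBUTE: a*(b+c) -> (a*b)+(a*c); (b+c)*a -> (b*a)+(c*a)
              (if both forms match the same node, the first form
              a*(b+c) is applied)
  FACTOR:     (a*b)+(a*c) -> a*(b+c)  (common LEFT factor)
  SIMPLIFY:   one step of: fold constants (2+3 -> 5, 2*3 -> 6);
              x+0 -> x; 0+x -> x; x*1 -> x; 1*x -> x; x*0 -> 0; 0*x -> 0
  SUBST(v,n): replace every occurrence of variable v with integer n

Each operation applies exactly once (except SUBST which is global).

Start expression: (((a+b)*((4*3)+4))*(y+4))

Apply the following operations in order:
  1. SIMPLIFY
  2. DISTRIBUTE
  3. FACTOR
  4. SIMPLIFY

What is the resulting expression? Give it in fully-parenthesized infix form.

Answer: (((a+b)*16)*(y+4))

Derivation:
Start: (((a+b)*((4*3)+4))*(y+4))
Apply SIMPLIFY at LRL (target: (4*3)): (((a+b)*((4*3)+4))*(y+4)) -> (((a+b)*(12+4))*(y+4))
Apply DISTRIBUTE at root (target: (((a+b)*(12+4))*(y+4))): (((a+b)*(12+4))*(y+4)) -> ((((a+b)*(12+4))*y)+(((a+b)*(12+4))*4))
Apply FACTOR at root (target: ((((a+b)*(12+4))*y)+(((a+b)*(12+4))*4))): ((((a+b)*(12+4))*y)+(((a+b)*(12+4))*4)) -> (((a+b)*(12+4))*(y+4))
Apply SIMPLIFY at LR (target: (12+4)): (((a+b)*(12+4))*(y+4)) -> (((a+b)*16)*(y+4))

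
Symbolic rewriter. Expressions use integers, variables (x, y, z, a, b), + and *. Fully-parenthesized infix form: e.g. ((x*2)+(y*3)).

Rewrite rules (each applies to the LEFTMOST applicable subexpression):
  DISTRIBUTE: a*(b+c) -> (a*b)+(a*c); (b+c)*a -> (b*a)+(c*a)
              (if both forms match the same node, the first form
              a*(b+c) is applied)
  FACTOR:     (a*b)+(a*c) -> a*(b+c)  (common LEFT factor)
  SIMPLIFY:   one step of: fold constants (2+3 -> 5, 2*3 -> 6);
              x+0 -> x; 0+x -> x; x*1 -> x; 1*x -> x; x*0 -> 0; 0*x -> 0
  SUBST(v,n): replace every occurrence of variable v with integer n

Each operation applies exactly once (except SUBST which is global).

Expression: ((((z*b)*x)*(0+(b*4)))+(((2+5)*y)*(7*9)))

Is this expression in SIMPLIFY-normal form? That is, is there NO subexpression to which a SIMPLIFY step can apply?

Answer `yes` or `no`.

Expression: ((((z*b)*x)*(0+(b*4)))+(((2+5)*y)*(7*9)))
Scanning for simplifiable subexpressions (pre-order)...
  at root: ((((z*b)*x)*(0+(b*4)))+(((2+5)*y)*(7*9))) (not simplifiable)
  at L: (((z*b)*x)*(0+(b*4))) (not simplifiable)
  at LL: ((z*b)*x) (not simplifiable)
  at LLL: (z*b) (not simplifiable)
  at LR: (0+(b*4)) (SIMPLIFIABLE)
  at LRR: (b*4) (not simplifiable)
  at R: (((2+5)*y)*(7*9)) (not simplifiable)
  at RL: ((2+5)*y) (not simplifiable)
  at RLL: (2+5) (SIMPLIFIABLE)
  at RR: (7*9) (SIMPLIFIABLE)
Found simplifiable subexpr at path LR: (0+(b*4))
One SIMPLIFY step would give: ((((z*b)*x)*(b*4))+(((2+5)*y)*(7*9)))
-> NOT in normal form.

Answer: no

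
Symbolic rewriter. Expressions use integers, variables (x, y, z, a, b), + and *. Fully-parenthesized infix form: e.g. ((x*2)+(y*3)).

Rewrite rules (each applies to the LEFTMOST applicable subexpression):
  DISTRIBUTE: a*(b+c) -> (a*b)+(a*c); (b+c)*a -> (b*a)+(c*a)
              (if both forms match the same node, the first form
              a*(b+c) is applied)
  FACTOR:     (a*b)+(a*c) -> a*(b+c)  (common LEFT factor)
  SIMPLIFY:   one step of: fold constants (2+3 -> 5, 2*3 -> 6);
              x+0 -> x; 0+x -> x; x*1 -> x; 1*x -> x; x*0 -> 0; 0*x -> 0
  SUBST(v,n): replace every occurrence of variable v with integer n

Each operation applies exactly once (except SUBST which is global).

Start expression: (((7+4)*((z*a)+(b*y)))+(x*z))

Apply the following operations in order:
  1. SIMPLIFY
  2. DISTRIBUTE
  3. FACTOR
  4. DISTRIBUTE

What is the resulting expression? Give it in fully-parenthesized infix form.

Answer: (((11*(z*a))+(11*(b*y)))+(x*z))

Derivation:
Start: (((7+4)*((z*a)+(b*y)))+(x*z))
Apply SIMPLIFY at LL (target: (7+4)): (((7+4)*((z*a)+(b*y)))+(x*z)) -> ((11*((z*a)+(b*y)))+(x*z))
Apply DISTRIBUTE at L (target: (11*((z*a)+(b*y)))): ((11*((z*a)+(b*y)))+(x*z)) -> (((11*(z*a))+(11*(b*y)))+(x*z))
Apply FACTOR at L (target: ((11*(z*a))+(11*(b*y)))): (((11*(z*a))+(11*(b*y)))+(x*z)) -> ((11*((z*a)+(b*y)))+(x*z))
Apply DISTRIBUTE at L (target: (11*((z*a)+(b*y)))): ((11*((z*a)+(b*y)))+(x*z)) -> (((11*(z*a))+(11*(b*y)))+(x*z))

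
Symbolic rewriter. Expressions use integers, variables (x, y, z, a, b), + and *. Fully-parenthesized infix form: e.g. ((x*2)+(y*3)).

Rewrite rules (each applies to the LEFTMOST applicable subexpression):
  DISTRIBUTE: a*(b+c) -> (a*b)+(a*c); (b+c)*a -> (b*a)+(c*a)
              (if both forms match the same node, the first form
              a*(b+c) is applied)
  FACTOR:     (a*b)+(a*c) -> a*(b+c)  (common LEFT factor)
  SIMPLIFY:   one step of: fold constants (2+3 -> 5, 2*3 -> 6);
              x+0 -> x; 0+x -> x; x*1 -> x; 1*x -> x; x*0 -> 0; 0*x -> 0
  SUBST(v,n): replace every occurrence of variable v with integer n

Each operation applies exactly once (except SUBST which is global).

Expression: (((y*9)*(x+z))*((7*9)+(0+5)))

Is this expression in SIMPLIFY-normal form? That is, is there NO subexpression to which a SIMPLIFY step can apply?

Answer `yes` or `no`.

Answer: no

Derivation:
Expression: (((y*9)*(x+z))*((7*9)+(0+5)))
Scanning for simplifiable subexpressions (pre-order)...
  at root: (((y*9)*(x+z))*((7*9)+(0+5))) (not simplifiable)
  at L: ((y*9)*(x+z)) (not simplifiable)
  at LL: (y*9) (not simplifiable)
  at LR: (x+z) (not simplifiable)
  at R: ((7*9)+(0+5)) (not simplifiable)
  at RL: (7*9) (SIMPLIFIABLE)
  at RR: (0+5) (SIMPLIFIABLE)
Found simplifiable subexpr at path RL: (7*9)
One SIMPLIFY step would give: (((y*9)*(x+z))*(63+(0+5)))
-> NOT in normal form.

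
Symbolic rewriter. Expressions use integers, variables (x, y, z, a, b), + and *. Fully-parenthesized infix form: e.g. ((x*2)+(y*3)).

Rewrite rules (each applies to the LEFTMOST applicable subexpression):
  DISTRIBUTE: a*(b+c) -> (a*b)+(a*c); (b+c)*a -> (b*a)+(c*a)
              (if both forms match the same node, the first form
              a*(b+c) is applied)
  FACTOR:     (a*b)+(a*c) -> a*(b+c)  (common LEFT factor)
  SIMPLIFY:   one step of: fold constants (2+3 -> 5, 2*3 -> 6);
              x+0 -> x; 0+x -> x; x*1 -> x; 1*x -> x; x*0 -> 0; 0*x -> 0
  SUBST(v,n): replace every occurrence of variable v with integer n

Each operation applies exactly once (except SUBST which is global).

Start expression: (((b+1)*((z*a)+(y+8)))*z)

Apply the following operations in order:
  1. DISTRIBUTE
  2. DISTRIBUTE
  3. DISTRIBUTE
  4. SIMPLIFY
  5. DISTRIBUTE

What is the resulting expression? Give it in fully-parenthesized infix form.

Answer: ((((b*(z*a))*z)+((z*a)*z))+(((b+1)*(y+8))*z))

Derivation:
Start: (((b+1)*((z*a)+(y+8)))*z)
Apply DISTRIBUTE at L (target: ((b+1)*((z*a)+(y+8)))): (((b+1)*((z*a)+(y+8)))*z) -> ((((b+1)*(z*a))+((b+1)*(y+8)))*z)
Apply DISTRIBUTE at root (target: ((((b+1)*(z*a))+((b+1)*(y+8)))*z)): ((((b+1)*(z*a))+((b+1)*(y+8)))*z) -> ((((b+1)*(z*a))*z)+(((b+1)*(y+8))*z))
Apply DISTRIBUTE at LL (target: ((b+1)*(z*a))): ((((b+1)*(z*a))*z)+(((b+1)*(y+8))*z)) -> ((((b*(z*a))+(1*(z*a)))*z)+(((b+1)*(y+8))*z))
Apply SIMPLIFY at LLR (target: (1*(z*a))): ((((b*(z*a))+(1*(z*a)))*z)+(((b+1)*(y+8))*z)) -> ((((b*(z*a))+(z*a))*z)+(((b+1)*(y+8))*z))
Apply DISTRIBUTE at L (target: (((b*(z*a))+(z*a))*z)): ((((b*(z*a))+(z*a))*z)+(((b+1)*(y+8))*z)) -> ((((b*(z*a))*z)+((z*a)*z))+(((b+1)*(y+8))*z))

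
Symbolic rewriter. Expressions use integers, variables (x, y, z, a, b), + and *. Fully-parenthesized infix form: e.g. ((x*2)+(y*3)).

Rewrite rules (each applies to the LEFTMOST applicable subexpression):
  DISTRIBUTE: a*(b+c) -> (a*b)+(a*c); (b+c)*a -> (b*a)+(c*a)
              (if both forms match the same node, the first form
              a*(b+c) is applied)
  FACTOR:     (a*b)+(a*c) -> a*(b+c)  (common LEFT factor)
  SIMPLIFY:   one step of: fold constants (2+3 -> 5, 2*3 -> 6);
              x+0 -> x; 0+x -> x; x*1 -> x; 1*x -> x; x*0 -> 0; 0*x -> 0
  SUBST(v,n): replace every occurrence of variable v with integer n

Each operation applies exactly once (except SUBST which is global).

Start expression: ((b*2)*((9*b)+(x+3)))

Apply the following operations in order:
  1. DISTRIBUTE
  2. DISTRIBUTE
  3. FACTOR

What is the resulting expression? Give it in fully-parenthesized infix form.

Start: ((b*2)*((9*b)+(x+3)))
Apply DISTRIBUTE at root (target: ((b*2)*((9*b)+(x+3)))): ((b*2)*((9*b)+(x+3))) -> (((b*2)*(9*b))+((b*2)*(x+3)))
Apply DISTRIBUTE at R (target: ((b*2)*(x+3))): (((b*2)*(9*b))+((b*2)*(x+3))) -> (((b*2)*(9*b))+(((b*2)*x)+((b*2)*3)))
Apply FACTOR at R (target: (((b*2)*x)+((b*2)*3))): (((b*2)*(9*b))+(((b*2)*x)+((b*2)*3))) -> (((b*2)*(9*b))+((b*2)*(x+3)))

Answer: (((b*2)*(9*b))+((b*2)*(x+3)))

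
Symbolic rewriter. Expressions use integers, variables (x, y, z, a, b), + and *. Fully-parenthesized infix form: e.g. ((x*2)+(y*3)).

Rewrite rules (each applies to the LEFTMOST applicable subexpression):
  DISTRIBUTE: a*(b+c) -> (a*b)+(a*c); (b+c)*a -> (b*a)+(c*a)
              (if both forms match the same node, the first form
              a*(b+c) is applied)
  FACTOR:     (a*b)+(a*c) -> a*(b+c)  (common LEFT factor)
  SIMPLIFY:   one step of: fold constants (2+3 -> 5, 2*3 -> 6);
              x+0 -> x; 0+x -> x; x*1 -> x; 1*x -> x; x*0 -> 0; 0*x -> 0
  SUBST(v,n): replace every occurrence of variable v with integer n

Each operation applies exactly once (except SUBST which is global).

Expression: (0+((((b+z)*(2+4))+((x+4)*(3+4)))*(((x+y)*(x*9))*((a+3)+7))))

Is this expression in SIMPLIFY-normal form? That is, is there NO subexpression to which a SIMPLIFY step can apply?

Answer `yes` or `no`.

Expression: (0+((((b+z)*(2+4))+((x+4)*(3+4)))*(((x+y)*(x*9))*((a+3)+7))))
Scanning for simplifiable subexpressions (pre-order)...
  at root: (0+((((b+z)*(2+4))+((x+4)*(3+4)))*(((x+y)*(x*9))*((a+3)+7)))) (SIMPLIFIABLE)
  at R: ((((b+z)*(2+4))+((x+4)*(3+4)))*(((x+y)*(x*9))*((a+3)+7))) (not simplifiable)
  at RL: (((b+z)*(2+4))+((x+4)*(3+4))) (not simplifiable)
  at RLL: ((b+z)*(2+4)) (not simplifiable)
  at RLLL: (b+z) (not simplifiable)
  at RLLR: (2+4) (SIMPLIFIABLE)
  at RLR: ((x+4)*(3+4)) (not simplifiable)
  at RLRL: (x+4) (not simplifiable)
  at RLRR: (3+4) (SIMPLIFIABLE)
  at RR: (((x+y)*(x*9))*((a+3)+7)) (not simplifiable)
  at RRL: ((x+y)*(x*9)) (not simplifiable)
  at RRLL: (x+y) (not simplifiable)
  at RRLR: (x*9) (not simplifiable)
  at RRR: ((a+3)+7) (not simplifiable)
  at RRRL: (a+3) (not simplifiable)
Found simplifiable subexpr at path root: (0+((((b+z)*(2+4))+((x+4)*(3+4)))*(((x+y)*(x*9))*((a+3)+7))))
One SIMPLIFY step would give: ((((b+z)*(2+4))+((x+4)*(3+4)))*(((x+y)*(x*9))*((a+3)+7)))
-> NOT in normal form.

Answer: no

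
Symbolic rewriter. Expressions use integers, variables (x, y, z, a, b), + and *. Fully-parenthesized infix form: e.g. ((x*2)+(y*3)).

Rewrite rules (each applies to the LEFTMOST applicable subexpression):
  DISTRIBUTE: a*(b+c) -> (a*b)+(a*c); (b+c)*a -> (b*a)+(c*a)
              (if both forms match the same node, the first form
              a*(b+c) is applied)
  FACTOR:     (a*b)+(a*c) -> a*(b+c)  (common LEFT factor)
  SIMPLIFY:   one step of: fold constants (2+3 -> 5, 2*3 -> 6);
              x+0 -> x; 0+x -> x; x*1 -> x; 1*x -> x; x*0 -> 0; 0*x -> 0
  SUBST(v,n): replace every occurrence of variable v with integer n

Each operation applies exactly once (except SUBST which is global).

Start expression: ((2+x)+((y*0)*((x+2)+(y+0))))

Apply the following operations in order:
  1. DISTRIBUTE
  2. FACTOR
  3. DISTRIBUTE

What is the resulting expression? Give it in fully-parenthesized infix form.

Answer: ((2+x)+(((y*0)*(x+2))+((y*0)*(y+0))))

Derivation:
Start: ((2+x)+((y*0)*((x+2)+(y+0))))
Apply DISTRIBUTE at R (target: ((y*0)*((x+2)+(y+0)))): ((2+x)+((y*0)*((x+2)+(y+0)))) -> ((2+x)+(((y*0)*(x+2))+((y*0)*(y+0))))
Apply FACTOR at R (target: (((y*0)*(x+2))+((y*0)*(y+0)))): ((2+x)+(((y*0)*(x+2))+((y*0)*(y+0)))) -> ((2+x)+((y*0)*((x+2)+(y+0))))
Apply DISTRIBUTE at R (target: ((y*0)*((x+2)+(y+0)))): ((2+x)+((y*0)*((x+2)+(y+0)))) -> ((2+x)+(((y*0)*(x+2))+((y*0)*(y+0))))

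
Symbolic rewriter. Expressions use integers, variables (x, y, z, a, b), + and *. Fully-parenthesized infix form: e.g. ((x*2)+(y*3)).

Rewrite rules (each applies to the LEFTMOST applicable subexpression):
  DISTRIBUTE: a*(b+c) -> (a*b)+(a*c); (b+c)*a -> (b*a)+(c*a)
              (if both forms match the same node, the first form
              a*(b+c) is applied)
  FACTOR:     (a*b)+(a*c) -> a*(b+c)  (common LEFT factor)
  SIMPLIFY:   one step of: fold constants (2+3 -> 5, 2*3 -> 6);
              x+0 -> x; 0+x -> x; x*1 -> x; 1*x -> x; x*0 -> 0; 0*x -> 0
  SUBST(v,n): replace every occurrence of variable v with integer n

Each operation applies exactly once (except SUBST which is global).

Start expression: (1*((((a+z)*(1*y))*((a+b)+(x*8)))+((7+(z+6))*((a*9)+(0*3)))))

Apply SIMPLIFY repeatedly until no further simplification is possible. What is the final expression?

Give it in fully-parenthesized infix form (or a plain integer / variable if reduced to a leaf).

Answer: ((((a+z)*y)*((a+b)+(x*8)))+((7+(z+6))*(a*9)))

Derivation:
Start: (1*((((a+z)*(1*y))*((a+b)+(x*8)))+((7+(z+6))*((a*9)+(0*3)))))
Step 1: at root: (1*((((a+z)*(1*y))*((a+b)+(x*8)))+((7+(z+6))*((a*9)+(0*3))))) -> ((((a+z)*(1*y))*((a+b)+(x*8)))+((7+(z+6))*((a*9)+(0*3)))); overall: (1*((((a+z)*(1*y))*((a+b)+(x*8)))+((7+(z+6))*((a*9)+(0*3))))) -> ((((a+z)*(1*y))*((a+b)+(x*8)))+((7+(z+6))*((a*9)+(0*3))))
Step 2: at LLR: (1*y) -> y; overall: ((((a+z)*(1*y))*((a+b)+(x*8)))+((7+(z+6))*((a*9)+(0*3)))) -> ((((a+z)*y)*((a+b)+(x*8)))+((7+(z+6))*((a*9)+(0*3))))
Step 3: at RRR: (0*3) -> 0; overall: ((((a+z)*y)*((a+b)+(x*8)))+((7+(z+6))*((a*9)+(0*3)))) -> ((((a+z)*y)*((a+b)+(x*8)))+((7+(z+6))*((a*9)+0)))
Step 4: at RR: ((a*9)+0) -> (a*9); overall: ((((a+z)*y)*((a+b)+(x*8)))+((7+(z+6))*((a*9)+0))) -> ((((a+z)*y)*((a+b)+(x*8)))+((7+(z+6))*(a*9)))
Fixed point: ((((a+z)*y)*((a+b)+(x*8)))+((7+(z+6))*(a*9)))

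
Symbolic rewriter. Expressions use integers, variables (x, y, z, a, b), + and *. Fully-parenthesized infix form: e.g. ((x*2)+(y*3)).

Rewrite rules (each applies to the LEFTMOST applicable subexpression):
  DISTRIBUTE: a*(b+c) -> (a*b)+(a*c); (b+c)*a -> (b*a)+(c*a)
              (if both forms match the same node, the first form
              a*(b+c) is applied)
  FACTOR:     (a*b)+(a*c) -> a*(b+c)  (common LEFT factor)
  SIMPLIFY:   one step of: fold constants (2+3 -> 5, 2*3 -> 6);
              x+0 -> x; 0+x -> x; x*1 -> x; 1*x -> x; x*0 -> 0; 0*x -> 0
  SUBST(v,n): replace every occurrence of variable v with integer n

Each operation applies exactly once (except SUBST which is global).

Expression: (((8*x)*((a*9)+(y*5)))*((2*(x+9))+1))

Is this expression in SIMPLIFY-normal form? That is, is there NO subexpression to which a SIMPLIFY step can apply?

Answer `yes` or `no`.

Answer: yes

Derivation:
Expression: (((8*x)*((a*9)+(y*5)))*((2*(x+9))+1))
Scanning for simplifiable subexpressions (pre-order)...
  at root: (((8*x)*((a*9)+(y*5)))*((2*(x+9))+1)) (not simplifiable)
  at L: ((8*x)*((a*9)+(y*5))) (not simplifiable)
  at LL: (8*x) (not simplifiable)
  at LR: ((a*9)+(y*5)) (not simplifiable)
  at LRL: (a*9) (not simplifiable)
  at LRR: (y*5) (not simplifiable)
  at R: ((2*(x+9))+1) (not simplifiable)
  at RL: (2*(x+9)) (not simplifiable)
  at RLR: (x+9) (not simplifiable)
Result: no simplifiable subexpression found -> normal form.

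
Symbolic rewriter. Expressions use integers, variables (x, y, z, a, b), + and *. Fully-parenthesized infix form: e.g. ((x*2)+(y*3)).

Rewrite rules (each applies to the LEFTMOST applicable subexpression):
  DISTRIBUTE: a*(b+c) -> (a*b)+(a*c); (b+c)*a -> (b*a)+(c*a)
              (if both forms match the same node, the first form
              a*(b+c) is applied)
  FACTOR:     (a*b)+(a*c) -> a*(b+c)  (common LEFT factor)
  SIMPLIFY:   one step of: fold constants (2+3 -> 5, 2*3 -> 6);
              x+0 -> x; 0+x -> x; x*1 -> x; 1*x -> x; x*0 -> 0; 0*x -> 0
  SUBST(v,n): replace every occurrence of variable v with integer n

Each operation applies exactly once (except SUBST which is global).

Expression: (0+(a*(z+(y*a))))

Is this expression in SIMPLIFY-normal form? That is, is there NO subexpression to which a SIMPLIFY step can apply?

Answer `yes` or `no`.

Answer: no

Derivation:
Expression: (0+(a*(z+(y*a))))
Scanning for simplifiable subexpressions (pre-order)...
  at root: (0+(a*(z+(y*a)))) (SIMPLIFIABLE)
  at R: (a*(z+(y*a))) (not simplifiable)
  at RR: (z+(y*a)) (not simplifiable)
  at RRR: (y*a) (not simplifiable)
Found simplifiable subexpr at path root: (0+(a*(z+(y*a))))
One SIMPLIFY step would give: (a*(z+(y*a)))
-> NOT in normal form.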